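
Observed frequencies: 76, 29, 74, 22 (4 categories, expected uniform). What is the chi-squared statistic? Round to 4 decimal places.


chi2 = sum((O-E)^2/E), E = total/4
total = 201, E = 201/4 = 50.25
(76 - 50.25)^2 / 50.25 = 663.0625 / 50.25 = 10609/804 ≈ 13.195274
(29 - 50.25)^2 / 50.25 = 451.5625 / 50.25 = 7225/804 ≈ 8.986318
(74 - 50.25)^2 / 50.25 = 564.0625 / 50.25 = 9025/804 ≈ 11.225124
(22 - 50.25)^2 / 50.25 = 798.0625 / 50.25 = 12769/804 ≈ 15.881841
chi2 = 9907/201 ≈ 49.288557

49.2886


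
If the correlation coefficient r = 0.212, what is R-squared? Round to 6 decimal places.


R^2 = r^2 = (0.212)^2 = 0.044944

0.044944


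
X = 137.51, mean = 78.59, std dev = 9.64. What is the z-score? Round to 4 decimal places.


z = (X - mu) / sigma
X - mu = 137.51 - 78.59 = 58.92
z = 58.92 / 9.64 = 1473/241 ≈ 6.112033

6.1120


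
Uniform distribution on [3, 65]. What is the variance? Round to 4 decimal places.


Var = (b-a)^2 / 12
(b-a)^2 = (65 - 3)^2 = 3844
Var = 3844/12 ≈ 320.333333

320.3333


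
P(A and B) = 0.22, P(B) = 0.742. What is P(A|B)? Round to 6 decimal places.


P(A|B) = P(A and B) / P(B) = 0.22 / 0.742 = 110/371 ≈ 0.29649596

0.296496


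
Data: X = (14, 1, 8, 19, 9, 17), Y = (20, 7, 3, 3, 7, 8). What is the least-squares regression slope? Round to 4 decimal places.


b = sum((xi-xbar)(yi-ybar)) / sum((xi-xbar)^2)
n = 6, xbar = 68/6 = 34/3 ≈ 11.333333, ybar = 48/6 = 8
Sxy = sum((xi-xbar)(yi-ybar)) = 23
Sxx = sum((xi-xbar)^2) = 664/3 ≈ 221.333333
b = Sxy / Sxx = 69/664 ≈ 0.103916

0.1039


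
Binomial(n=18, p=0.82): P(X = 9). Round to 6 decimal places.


P = C(n,k) * p^k * (1-p)^(n-k)
C(18,9) = 48620
p^k = 0.82^9 ≈ 0.1676196
(1-p)^(n-k) = 0.18^9 ≈ 0.0000001983593
P = 48620 * 0.1676196 * 0.0000001983593 ≈ 0.001617

0.001617


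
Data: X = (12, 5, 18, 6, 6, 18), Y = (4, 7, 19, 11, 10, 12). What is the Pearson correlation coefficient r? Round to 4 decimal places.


r = sum((xi-xbar)(yi-ybar)) / sqrt(sum((xi-xbar)^2) * sum((yi-ybar)^2))
n = 6, xbar = 65/6 ≈ 10.833333, ybar = 63/6 = 10.5
Sxy = sum((xi-xbar)(yi-ybar)) = 84.5
Sxx = sum((xi-xbar)^2) = 1109/6 ≈ 184.833333
Syy = sum((yi-ybar)^2) = 129.5
sqrt(Sxx*Syy) ≈ 154.712368
r = Sxy / sqrt(Sxx*Syy) = 84.5 / 154.712368 ≈ 0.546175

0.5462


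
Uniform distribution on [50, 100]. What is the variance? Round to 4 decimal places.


Var = (b-a)^2 / 12
(b-a)^2 = (100 - 50)^2 = 2500
Var = 2500/12 ≈ 208.333333

208.3333


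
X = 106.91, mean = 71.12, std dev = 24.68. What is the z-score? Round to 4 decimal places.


z = (X - mu) / sigma
X - mu = 106.91 - 71.12 = 35.79
z = 35.79 / 24.68 = 3579/2468 ≈ 1.450162

1.4502


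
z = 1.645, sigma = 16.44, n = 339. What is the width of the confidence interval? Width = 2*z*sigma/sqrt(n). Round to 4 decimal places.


width = 2*z*sigma/sqrt(n)
2*z*sigma = 2 * 1.645 * 16.44 = 54.0876
sqrt(339) ≈ 18.411953
width = 54.0876 / 18.411953 ≈ 2.937635

2.9376


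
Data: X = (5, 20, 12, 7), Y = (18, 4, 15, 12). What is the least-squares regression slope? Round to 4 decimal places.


b = sum((xi-xbar)(yi-ybar)) / sum((xi-xbar)^2)
n = 4, xbar = 44/4 = 11, ybar = 49/4 = 12.25
Sxy = sum((xi-xbar)(yi-ybar)) = -105
Sxx = sum((xi-xbar)^2) = 134
b = Sxy / Sxx = -105/134 ≈ -0.783582

-0.7836


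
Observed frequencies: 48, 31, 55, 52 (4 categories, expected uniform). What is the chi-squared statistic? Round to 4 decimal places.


chi2 = sum((O-E)^2/E), E = total/4
total = 186, E = 186/4 = 46.5
(48 - 46.5)^2 / 46.5 = 2.25 / 46.5 = 3/62 ≈ 0.048387
(31 - 46.5)^2 / 46.5 = 240.25 / 46.5 = 31/6 ≈ 5.166667
(55 - 46.5)^2 / 46.5 = 72.25 / 46.5 = 289/186 ≈ 1.553763
(52 - 46.5)^2 / 46.5 = 30.25 / 46.5 = 121/186 ≈ 0.650538
chi2 = 230/31 ≈ 7.419355

7.4194


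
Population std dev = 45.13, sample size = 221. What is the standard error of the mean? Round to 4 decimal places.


SE = sigma / sqrt(n)
sqrt(221) ≈ 14.866069
SE = 45.13 / 14.866069 ≈ 3.035772

3.0358


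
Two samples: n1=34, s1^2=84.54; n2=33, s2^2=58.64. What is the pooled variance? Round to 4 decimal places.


sp^2 = ((n1-1)*s1^2 + (n2-1)*s2^2)/(n1+n2-2)
(n1-1)*s1^2 = 33 * 84.54 = 2789.82
(n2-1)*s2^2 = 32 * 58.64 = 1876.48
numerator = 2789.82 + 1876.48 = 4666.3
n1+n2-2 = 65
sp^2 = 4666.3 / 65 = 46663/650 ≈ 71.789231

71.7892


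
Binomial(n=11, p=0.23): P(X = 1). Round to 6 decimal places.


P = C(n,k) * p^k * (1-p)^(n-k)
C(11,1) = 11
p^k = 0.23^1 = 0.23
(1-p)^(n-k) = 0.77^10 ≈ 0.07326680
P = 11 * 0.23 * 0.07326680 ≈ 0.185365

0.185365


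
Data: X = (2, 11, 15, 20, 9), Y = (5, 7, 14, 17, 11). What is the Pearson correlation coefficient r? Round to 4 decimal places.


r = sum((xi-xbar)(yi-ybar)) / sqrt(sum((xi-xbar)^2) * sum((yi-ybar)^2))
n = 5, xbar = 57/5 = 11.4, ybar = 54/5 = 10.8
Sxy = sum((xi-xbar)(yi-ybar)) = 120.4
Sxx = sum((xi-xbar)^2) = 181.2
Syy = sum((yi-ybar)^2) = 96.8
sqrt(Sxx*Syy) ≈ 132.439269
r = Sxy / sqrt(Sxx*Syy) = 120.4 / 132.439269 ≈ 0.909096

0.9091


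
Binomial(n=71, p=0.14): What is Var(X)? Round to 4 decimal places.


Var = n*p*(1-p) = 71 * 0.14 * 0.86 = 8.5484

8.5484


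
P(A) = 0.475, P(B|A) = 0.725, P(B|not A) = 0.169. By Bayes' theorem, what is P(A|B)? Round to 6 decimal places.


P(A|B) = P(B|A)*P(A) / P(B), P(B) = P(B|A)*P(A) + P(B|not A)*P(not A)
P(B|A)*P(A) = 0.725 * 0.475 = 0.344375
P(B|not A)*P(not A) = 0.169 * 0.525 = 0.088725
P(B) = 0.344375 + 0.088725 = 0.4331
P(A|B) = 0.344375 / 0.4331 ≈ 0.79513969

0.795140


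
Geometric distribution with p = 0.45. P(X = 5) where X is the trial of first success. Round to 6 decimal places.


P = (1-p)^(k-1) * p
(1-p)^(k-1) = 0.55^4 = 0.09150625
P = 0.09150625 * 0.45 ≈ 0.04117781

0.041178


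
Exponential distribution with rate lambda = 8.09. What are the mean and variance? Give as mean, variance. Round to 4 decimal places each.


mean = 1/lam, var = 1/lam^2
mean = 1 / 8.09 = 100/809 ≈ 0.123609
lam^2 = 8.09^2 = 65.4481
var = 1 / 65.4481 ≈ 0.015279

0.1236, 0.0153


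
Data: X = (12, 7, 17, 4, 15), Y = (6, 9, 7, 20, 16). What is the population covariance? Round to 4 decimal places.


Cov = (1/n)*sum((xi-xbar)(yi-ybar))
n = 5, xbar = 55/5 = 11, ybar = 58/5 = 11.6
sum((xi-xbar)(yi-ybar)) = -64
Cov = -64 / 5 = -12.8

-12.8000


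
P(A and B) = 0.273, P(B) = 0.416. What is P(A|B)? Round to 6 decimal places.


P(A|B) = P(A and B) / P(B) = 0.273 / 0.416 = 0.65625

0.656250


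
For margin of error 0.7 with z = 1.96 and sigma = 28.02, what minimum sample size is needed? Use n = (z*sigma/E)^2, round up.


z*sigma/E = 1.96 * 28.02 / 0.7 = 78.456
(z*sigma/E)^2 = 6155.343936
round up: n = 6156

6156


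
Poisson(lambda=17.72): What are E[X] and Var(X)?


E[X] = Var(X) = lambda = 17.72

17.72, 17.72


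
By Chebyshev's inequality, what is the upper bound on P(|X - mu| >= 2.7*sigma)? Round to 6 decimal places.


P <= 1/k^2
k^2 = 2.7^2 = 7.29
1/k^2 = 1 / 7.29 = 100/729 ≈ 0.13717421

0.137174


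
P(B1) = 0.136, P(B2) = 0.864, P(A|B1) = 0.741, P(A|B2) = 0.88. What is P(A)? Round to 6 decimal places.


P(A) = P(A|B1)*P(B1) + P(A|B2)*P(B2)
P(A|B1)*P(B1) = 0.741 * 0.136 = 0.100776
P(A|B2)*P(B2) = 0.88 * 0.864 = 0.76032
P(A) = 0.100776 + 0.76032 = 0.861096

0.861096


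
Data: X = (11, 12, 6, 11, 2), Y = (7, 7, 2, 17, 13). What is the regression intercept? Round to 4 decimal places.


a = ybar - b*xbar, where b = sum((xi-xbar)(yi-ybar)) / sum((xi-xbar)^2)
n = 5, xbar = 42/5 = 8.4, ybar = 46/5 = 9.2
Sxy = sum((xi-xbar)(yi-ybar)) = -0.4
Sxx = sum((xi-xbar)^2) = 73.2
b = Sxy / Sxx = -1/183 ≈ -0.005464
a = 9.2 - (-0.005464) * 8.4 = 564/61 ≈ 9.245902

9.2459


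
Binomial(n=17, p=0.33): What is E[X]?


E[X] = n*p = 17 * 0.33 = 5.61

5.61


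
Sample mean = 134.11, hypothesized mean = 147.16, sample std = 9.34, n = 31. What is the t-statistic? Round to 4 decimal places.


t = (xbar - mu0) / (s/sqrt(n))
xbar - mu0 = 134.11 - 147.16 = -13.05
sqrt(31) ≈ 5.56776436
s/sqrt(n) = 9.34 / 5.56776436 ≈ 1.67751352
t = -13.05 / 1.67751352 ≈ -7.779371

-7.7794


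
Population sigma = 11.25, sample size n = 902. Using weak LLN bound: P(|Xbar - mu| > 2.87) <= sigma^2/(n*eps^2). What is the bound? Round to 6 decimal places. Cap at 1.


bound = min(1, sigma^2/(n*eps^2))
sigma^2 = 11.25^2 = 126.5625
n*eps^2 = 902 * 2.87^2 = 902 * 8.2369 = 7429.6838
sigma^2/(n*eps^2) = 126.5625 / 7429.6838 ≈ 0.01703471

0.017035


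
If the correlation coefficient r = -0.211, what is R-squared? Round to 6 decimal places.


R^2 = r^2 = (-0.211)^2 = 0.044521

0.044521


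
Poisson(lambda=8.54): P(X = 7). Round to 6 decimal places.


P = e^(-lam) * lam^k / k!
e^(-8.54) ≈ 0.0001954903
lam^k = 8.54^7 ≈ 3312875.345159
k! = 7! = 5040
P = 0.0001954903 * 3312875.345159 / 5040 ≈ 0.128499

0.128499


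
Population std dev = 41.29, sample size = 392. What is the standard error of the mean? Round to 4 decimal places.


SE = sigma / sqrt(n)
sqrt(392) ≈ 19.798990
SE = 41.29 / 19.798990 ≈ 2.085460

2.0855


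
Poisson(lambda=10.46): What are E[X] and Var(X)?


E[X] = Var(X) = lambda = 10.46

10.46, 10.46


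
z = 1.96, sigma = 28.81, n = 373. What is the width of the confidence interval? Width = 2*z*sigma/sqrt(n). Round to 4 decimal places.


width = 2*z*sigma/sqrt(n)
2*z*sigma = 2 * 1.96 * 28.81 = 112.9352
sqrt(373) ≈ 19.313208
width = 112.9352 / 19.313208 ≈ 5.847563

5.8476


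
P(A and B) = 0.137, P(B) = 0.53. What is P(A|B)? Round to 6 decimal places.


P(A|B) = P(A and B) / P(B) = 0.137 / 0.53 = 137/530 ≈ 0.25849057

0.258491


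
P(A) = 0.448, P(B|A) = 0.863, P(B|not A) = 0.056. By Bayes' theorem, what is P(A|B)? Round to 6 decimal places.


P(A|B) = P(B|A)*P(A) / P(B), P(B) = P(B|A)*P(A) + P(B|not A)*P(not A)
P(B|A)*P(A) = 0.863 * 0.448 = 0.386624
P(B|not A)*P(not A) = 0.056 * 0.552 = 0.030912
P(B) = 0.386624 + 0.030912 = 0.417536
P(A|B) = 0.386624 / 0.417536 = 863/932 ≈ 0.92596567

0.925966


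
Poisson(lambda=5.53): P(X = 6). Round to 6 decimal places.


P = e^(-lam) * lam^k / k!
e^(-5.53) ≈ 0.003965989
lam^k = 5.53^6 ≈ 28598.996055
k! = 6! = 720
P = 0.003965989 * 28598.996055 / 720 ≈ 0.157532

0.157532


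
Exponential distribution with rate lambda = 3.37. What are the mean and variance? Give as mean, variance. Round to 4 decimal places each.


mean = 1/lam, var = 1/lam^2
mean = 1 / 3.37 = 100/337 ≈ 0.296736
lam^2 = 3.37^2 = 11.3569
var = 1 / 11.3569 ≈ 0.088052

0.2967, 0.0881


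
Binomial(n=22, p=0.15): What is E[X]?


E[X] = n*p = 22 * 0.15 = 3.3

3.3


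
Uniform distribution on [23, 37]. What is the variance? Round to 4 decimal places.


Var = (b-a)^2 / 12
(b-a)^2 = (37 - 23)^2 = 196
Var = 196/12 ≈ 16.333333

16.3333


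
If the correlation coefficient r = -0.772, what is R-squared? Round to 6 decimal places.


R^2 = r^2 = (-0.772)^2 = 0.595984

0.595984


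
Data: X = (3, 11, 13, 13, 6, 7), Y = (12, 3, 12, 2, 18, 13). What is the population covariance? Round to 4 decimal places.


Cov = (1/n)*sum((xi-xbar)(yi-ybar))
n = 6, xbar = 53/6 ≈ 8.833333, ybar = 60/6 = 10
sum((xi-xbar)(yi-ybar)) = -80
Cov = -80 / 6 = -40/3 ≈ -13.333333

-13.3333


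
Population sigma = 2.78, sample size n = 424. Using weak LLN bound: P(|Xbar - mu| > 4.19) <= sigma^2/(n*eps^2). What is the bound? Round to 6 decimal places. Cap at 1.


bound = min(1, sigma^2/(n*eps^2))
sigma^2 = 2.78^2 = 7.7284
n*eps^2 = 424 * 4.19^2 = 424 * 17.5561 = 7443.7864
sigma^2/(n*eps^2) = 7.7284 / 7443.7864 ≈ 0.00103824

0.001038


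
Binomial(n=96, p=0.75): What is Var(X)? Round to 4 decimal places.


Var = n*p*(1-p) = 96 * 0.75 * 0.25 = 18

18.0000


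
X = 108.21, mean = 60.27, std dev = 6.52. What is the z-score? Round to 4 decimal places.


z = (X - mu) / sigma
X - mu = 108.21 - 60.27 = 47.94
z = 47.94 / 6.52 = 2397/326 ≈ 7.352761

7.3528


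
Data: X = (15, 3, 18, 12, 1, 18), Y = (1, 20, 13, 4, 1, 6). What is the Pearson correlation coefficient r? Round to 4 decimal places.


r = sum((xi-xbar)(yi-ybar)) / sqrt(sum((xi-xbar)^2) * sum((yi-ybar)^2))
n = 6, xbar = 67/6 ≈ 11.166667, ybar = 45/6 = 7.5
Sxy = sum((xi-xbar)(yi-ybar)) = -36.5
Sxx = sum((xi-xbar)^2) = 1673/6 ≈ 278.833333
Syy = sum((yi-ybar)^2) = 285.5
sqrt(Sxx*Syy) ≈ 282.146977
r = Sxy / sqrt(Sxx*Syy) = -36.5 / 282.146977 ≈ -0.129365

-0.1294


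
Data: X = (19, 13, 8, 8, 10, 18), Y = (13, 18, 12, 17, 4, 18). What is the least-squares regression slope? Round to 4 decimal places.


b = sum((xi-xbar)(yi-ybar)) / sum((xi-xbar)^2)
n = 6, xbar = 76/6 = 38/3 ≈ 12.666667, ybar = 82/6 = 41/3 ≈ 13.666667
Sxy = sum((xi-xbar)(yi-ybar)) = 115/3 ≈ 38.333333
Sxx = sum((xi-xbar)^2) = 358/3 ≈ 119.333333
b = Sxy / Sxx = 115/358 ≈ 0.321229

0.3212


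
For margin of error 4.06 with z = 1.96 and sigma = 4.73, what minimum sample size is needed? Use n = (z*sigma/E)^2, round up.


z*sigma/E = 1.96 * 4.73 / 4.06 = 3311/1450 ≈ 2.283448
(z*sigma/E)^2 ≈ 5.214136
round up: n = 6

6


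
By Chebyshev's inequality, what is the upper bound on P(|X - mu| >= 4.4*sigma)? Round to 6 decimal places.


P <= 1/k^2
k^2 = 4.4^2 = 19.36
1/k^2 = 1 / 19.36 = 25/484 ≈ 0.05165289

0.051653


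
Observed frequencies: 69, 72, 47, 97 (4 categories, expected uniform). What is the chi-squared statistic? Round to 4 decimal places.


chi2 = sum((O-E)^2/E), E = total/4
total = 285, E = 285/4 = 71.25
(69 - 71.25)^2 / 71.25 = 5.0625 / 71.25 = 27/380 ≈ 0.071053
(72 - 71.25)^2 / 71.25 = 0.5625 / 71.25 = 3/380 ≈ 0.007895
(47 - 71.25)^2 / 71.25 = 588.0625 / 71.25 = 9409/1140 ≈ 8.253509
(97 - 71.25)^2 / 71.25 = 663.0625 / 71.25 = 10609/1140 ≈ 9.306140
chi2 = 5027/285 ≈ 17.638596

17.6386


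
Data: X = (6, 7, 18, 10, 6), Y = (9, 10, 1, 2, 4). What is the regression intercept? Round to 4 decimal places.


a = ybar - b*xbar, where b = sum((xi-xbar)(yi-ybar)) / sum((xi-xbar)^2)
n = 5, xbar = 47/5 = 9.4, ybar = 26/5 = 5.2
Sxy = sum((xi-xbar)(yi-ybar)) = -58.4
Sxx = sum((xi-xbar)^2) = 103.2
b = Sxy / Sxx = -73/129 ≈ -0.565891
a = 5.2 - (-0.565891) * 9.4 = 1357/129 ≈ 10.519380

10.5194


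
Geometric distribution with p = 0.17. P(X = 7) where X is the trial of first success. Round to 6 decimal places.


P = (1-p)^(k-1) * p
(1-p)^(k-1) = 0.83^6 ≈ 0.3269404
P = 0.3269404 * 0.17 ≈ 0.05557986

0.055580


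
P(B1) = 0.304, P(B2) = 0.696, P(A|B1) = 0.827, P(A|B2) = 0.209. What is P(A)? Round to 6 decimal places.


P(A) = P(A|B1)*P(B1) + P(A|B2)*P(B2)
P(A|B1)*P(B1) = 0.827 * 0.304 = 0.251408
P(A|B2)*P(B2) = 0.209 * 0.696 = 0.145464
P(A) = 0.251408 + 0.145464 = 0.396872

0.396872


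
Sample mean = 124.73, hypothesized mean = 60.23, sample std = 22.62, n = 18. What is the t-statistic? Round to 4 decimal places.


t = (xbar - mu0) / (s/sqrt(n))
xbar - mu0 = 124.73 - 60.23 = 64.5
sqrt(18) ≈ 4.24264069
s/sqrt(n) = 22.62 / 4.24264069 ≈ 5.33158513
t = 64.5 / 5.33158513 ≈ 12.097715

12.0977


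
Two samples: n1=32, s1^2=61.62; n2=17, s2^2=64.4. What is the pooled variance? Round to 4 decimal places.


sp^2 = ((n1-1)*s1^2 + (n2-1)*s2^2)/(n1+n2-2)
(n1-1)*s1^2 = 31 * 61.62 = 1910.22
(n2-1)*s2^2 = 16 * 64.4 = 1030.4
numerator = 1910.22 + 1030.4 = 2940.62
n1+n2-2 = 47
sp^2 = 2940.62 / 47 = 147031/2350 ≈ 62.566383

62.5664


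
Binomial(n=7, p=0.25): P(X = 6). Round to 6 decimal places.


P = C(n,k) * p^k * (1-p)^(n-k)
C(7,6) = 7
p^k = 0.25^6 = 1/4096 ≈ 0.0002441406
(1-p)^(n-k) = 0.75^1 = 0.75
P = 7 * 0.0002441406 * 0.75 ≈ 0.001282

0.001282


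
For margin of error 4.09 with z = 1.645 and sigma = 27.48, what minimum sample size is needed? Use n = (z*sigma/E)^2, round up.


z*sigma/E = 1.645 * 27.48 / 4.09 ≈ 11.052469
(z*sigma/E)^2 ≈ 122.157081
round up: n = 123

123


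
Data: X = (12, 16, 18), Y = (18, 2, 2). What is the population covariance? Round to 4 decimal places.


Cov = (1/n)*sum((xi-xbar)(yi-ybar))
n = 3, xbar = 46/3 ≈ 15.333333, ybar = 22/3 ≈ 7.333333
sum((xi-xbar)(yi-ybar)) = -160/3 ≈ -53.333333
Cov = -53.333333 / 3 = -160/9 ≈ -17.777778

-17.7778


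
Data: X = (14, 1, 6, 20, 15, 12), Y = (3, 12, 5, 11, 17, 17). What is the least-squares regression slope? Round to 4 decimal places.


b = sum((xi-xbar)(yi-ybar)) / sum((xi-xbar)^2)
n = 6, xbar = 68/6 = 34/3 ≈ 11.333333, ybar = 65/6 ≈ 10.833333
Sxy = sum((xi-xbar)(yi-ybar)) = 79/3 ≈ 26.333333
Sxx = sum((xi-xbar)^2) = 694/3 ≈ 231.333333
b = Sxy / Sxx = 79/694 ≈ 0.113833

0.1138


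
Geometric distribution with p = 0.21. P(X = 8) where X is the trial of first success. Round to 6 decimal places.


P = (1-p)^(k-1) * p
(1-p)^(k-1) = 0.79^7 ≈ 0.1920391
P = 0.1920391 * 0.21 ≈ 0.04032821

0.040328


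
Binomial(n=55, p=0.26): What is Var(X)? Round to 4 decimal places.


Var = n*p*(1-p) = 55 * 0.26 * 0.74 = 10.582

10.5820


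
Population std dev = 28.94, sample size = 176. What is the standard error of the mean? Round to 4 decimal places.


SE = sigma / sqrt(n)
sqrt(176) ≈ 13.266499
SE = 28.94 / 13.266499 ≈ 2.181435

2.1814


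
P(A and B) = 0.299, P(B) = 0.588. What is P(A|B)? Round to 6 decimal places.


P(A|B) = P(A and B) / P(B) = 0.299 / 0.588 = 299/588 ≈ 0.50850340

0.508503


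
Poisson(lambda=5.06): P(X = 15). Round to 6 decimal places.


P = e^(-lam) * lam^k / k!
e^(-5.06) ≈ 0.006345560
lam^k = 5.06^15 ≈ 36497049165.671281
k! = 15! = 1307674368000
P = 0.006345560 * 36497049165.671281 / 1307674368000 ≈ 0.000177

0.000177


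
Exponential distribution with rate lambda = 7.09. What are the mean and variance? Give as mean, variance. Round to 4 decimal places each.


mean = 1/lam, var = 1/lam^2
mean = 1 / 7.09 = 100/709 ≈ 0.141044
lam^2 = 7.09^2 = 50.2681
var = 1 / 50.2681 ≈ 0.019893

0.1410, 0.0199


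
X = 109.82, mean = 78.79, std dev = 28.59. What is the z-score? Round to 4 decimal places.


z = (X - mu) / sigma
X - mu = 109.82 - 78.79 = 31.03
z = 31.03 / 28.59 = 3103/2859 ≈ 1.085345

1.0853


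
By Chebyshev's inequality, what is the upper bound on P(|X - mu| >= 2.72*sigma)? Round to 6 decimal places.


P <= 1/k^2
k^2 = 2.72^2 = 7.3984
1/k^2 = 1 / 7.3984 = 625/4624 ≈ 0.13516436

0.135164


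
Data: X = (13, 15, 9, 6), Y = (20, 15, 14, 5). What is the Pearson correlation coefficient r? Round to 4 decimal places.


r = sum((xi-xbar)(yi-ybar)) / sqrt(sum((xi-xbar)^2) * sum((yi-ybar)^2))
n = 4, xbar = 43/4 = 10.75, ybar = 54/4 = 13.5
Sxy = sum((xi-xbar)(yi-ybar)) = 60.5
Sxx = sum((xi-xbar)^2) = 48.75
Syy = sum((yi-ybar)^2) = 117
sqrt(Sxx*Syy) ≈ 75.523175
r = Sxy / sqrt(Sxx*Syy) = 60.5 / 75.523175 ≈ 0.801079

0.8011


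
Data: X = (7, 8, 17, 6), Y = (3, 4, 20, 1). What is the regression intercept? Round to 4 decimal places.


a = ybar - b*xbar, where b = sum((xi-xbar)(yi-ybar)) / sum((xi-xbar)^2)
n = 4, xbar = 38/4 = 9.5, ybar = 28/4 = 7
Sxy = sum((xi-xbar)(yi-ybar)) = 133
Sxx = sum((xi-xbar)^2) = 77
b = Sxy / Sxx = 19/11 ≈ 1.727273
a = 7 - 1.727273 * 9.5 = -207/22 ≈ -9.409091

-9.4091


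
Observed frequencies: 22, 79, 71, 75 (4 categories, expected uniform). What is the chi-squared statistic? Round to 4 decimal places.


chi2 = sum((O-E)^2/E), E = total/4
total = 247, E = 247/4 = 61.75
(22 - 61.75)^2 / 61.75 = 1580.0625 / 61.75 = 25281/988 ≈ 25.588057
(79 - 61.75)^2 / 61.75 = 297.5625 / 61.75 = 4761/988 ≈ 4.818826
(71 - 61.75)^2 / 61.75 = 85.5625 / 61.75 = 1369/988 ≈ 1.385628
(75 - 61.75)^2 / 61.75 = 175.5625 / 61.75 = 2809/988 ≈ 2.843117
chi2 = 8555/247 ≈ 34.635628

34.6356


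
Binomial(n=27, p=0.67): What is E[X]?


E[X] = n*p = 27 * 0.67 = 18.09

18.09


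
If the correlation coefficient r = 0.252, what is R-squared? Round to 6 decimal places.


R^2 = r^2 = (0.252)^2 = 0.063504

0.063504


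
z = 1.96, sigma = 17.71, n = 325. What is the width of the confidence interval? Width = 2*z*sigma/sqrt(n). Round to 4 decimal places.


width = 2*z*sigma/sqrt(n)
2*z*sigma = 2 * 1.96 * 17.71 = 69.4232
sqrt(325) ≈ 18.027756
width = 69.4232 / 18.027756 ≈ 3.850906

3.8509


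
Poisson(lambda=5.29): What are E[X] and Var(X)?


E[X] = Var(X) = lambda = 5.29

5.29, 5.29


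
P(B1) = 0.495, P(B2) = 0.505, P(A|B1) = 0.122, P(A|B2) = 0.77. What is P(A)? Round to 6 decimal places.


P(A) = P(A|B1)*P(B1) + P(A|B2)*P(B2)
P(A|B1)*P(B1) = 0.122 * 0.495 = 0.06039
P(A|B2)*P(B2) = 0.77 * 0.505 = 0.38885
P(A) = 0.06039 + 0.38885 = 0.44924

0.449240


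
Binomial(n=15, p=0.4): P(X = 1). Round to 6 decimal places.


P = C(n,k) * p^k * (1-p)^(n-k)
C(15,1) = 15
p^k = 0.4^1 = 0.4
(1-p)^(n-k) = 0.6^14 ≈ 0.0007836416
P = 15 * 0.4 * 0.0007836416 ≈ 0.004702

0.004702


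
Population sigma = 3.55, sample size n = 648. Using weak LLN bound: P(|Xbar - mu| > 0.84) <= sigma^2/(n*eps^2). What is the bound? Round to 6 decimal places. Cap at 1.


bound = min(1, sigma^2/(n*eps^2))
sigma^2 = 3.55^2 = 12.6025
n*eps^2 = 648 * 0.84^2 = 648 * 0.7056 = 457.2288
sigma^2/(n*eps^2) = 12.6025 / 457.2288 ≈ 0.02756279

0.027563


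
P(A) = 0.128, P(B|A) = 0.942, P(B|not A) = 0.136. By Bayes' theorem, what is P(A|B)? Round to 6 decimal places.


P(A|B) = P(B|A)*P(A) / P(B), P(B) = P(B|A)*P(A) + P(B|not A)*P(not A)
P(B|A)*P(A) = 0.942 * 0.128 = 0.120576
P(B|not A)*P(not A) = 0.136 * 0.872 = 0.118592
P(B) = 0.120576 + 0.118592 = 0.239168
P(A|B) = 0.120576 / 0.239168 = 1884/3737 ≈ 0.50414771

0.504148


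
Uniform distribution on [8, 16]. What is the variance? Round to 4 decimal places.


Var = (b-a)^2 / 12
(b-a)^2 = (16 - 8)^2 = 64
Var = 64/12 ≈ 5.333333

5.3333


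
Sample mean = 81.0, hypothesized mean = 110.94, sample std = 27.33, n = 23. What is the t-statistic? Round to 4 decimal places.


t = (xbar - mu0) / (s/sqrt(n))
xbar - mu0 = 81.0 - 110.94 = -29.94
sqrt(23) ≈ 4.79583152
s/sqrt(n) = 27.33 / 4.79583152 ≈ 5.69869894
t = -29.94 / 5.69869894 ≈ -5.253831

-5.2538


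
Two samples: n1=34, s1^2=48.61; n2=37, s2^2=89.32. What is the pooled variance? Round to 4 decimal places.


sp^2 = ((n1-1)*s1^2 + (n2-1)*s2^2)/(n1+n2-2)
(n1-1)*s1^2 = 33 * 48.61 = 1604.13
(n2-1)*s2^2 = 36 * 89.32 = 3215.52
numerator = 1604.13 + 3215.52 = 4819.65
n1+n2-2 = 69
sp^2 = 4819.65 / 69 = 69.85

69.8500


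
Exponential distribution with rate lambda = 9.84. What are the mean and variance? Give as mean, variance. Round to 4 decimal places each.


mean = 1/lam, var = 1/lam^2
mean = 1 / 9.84 = 25/246 ≈ 0.101626
lam^2 = 9.84^2 = 96.8256
var = 1 / 96.8256 ≈ 0.010328

0.1016, 0.0103


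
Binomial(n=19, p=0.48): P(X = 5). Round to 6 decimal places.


P = C(n,k) * p^k * (1-p)^(n-k)
C(19,5) = 11628
p^k = 0.48^5 ≈ 0.02548040
(1-p)^(n-k) = 0.52^14 ≈ 0.0001056931
P = 11628 * 0.02548040 * 0.0001056931 ≈ 0.031315

0.031315


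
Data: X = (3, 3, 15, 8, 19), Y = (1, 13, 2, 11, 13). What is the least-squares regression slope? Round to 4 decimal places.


b = sum((xi-xbar)(yi-ybar)) / sum((xi-xbar)^2)
n = 5, xbar = 48/5 = 9.6, ybar = 40/5 = 8
Sxy = sum((xi-xbar)(yi-ybar)) = 23
Sxx = sum((xi-xbar)^2) = 207.2
b = Sxy / Sxx = 115/1036 ≈ 0.111004

0.1110


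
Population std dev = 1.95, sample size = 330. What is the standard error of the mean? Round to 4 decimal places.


SE = sigma / sqrt(n)
sqrt(330) ≈ 18.165902
SE = 1.95 / 18.165902 ≈ 0.107344

0.1073


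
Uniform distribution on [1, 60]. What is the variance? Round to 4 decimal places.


Var = (b-a)^2 / 12
(b-a)^2 = (60 - 1)^2 = 3481
Var = 3481/12 ≈ 290.083333

290.0833


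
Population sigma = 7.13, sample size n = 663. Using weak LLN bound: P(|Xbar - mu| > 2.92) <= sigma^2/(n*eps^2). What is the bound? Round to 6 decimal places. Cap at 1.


bound = min(1, sigma^2/(n*eps^2))
sigma^2 = 7.13^2 = 50.8369
n*eps^2 = 663 * 2.92^2 = 663 * 8.5264 = 5653.0032
sigma^2/(n*eps^2) = 50.8369 / 5653.0032 ≈ 0.00899290

0.008993


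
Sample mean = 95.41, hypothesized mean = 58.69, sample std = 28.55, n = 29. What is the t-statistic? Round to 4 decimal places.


t = (xbar - mu0) / (s/sqrt(n))
xbar - mu0 = 95.41 - 58.69 = 36.72
sqrt(29) ≈ 5.38516481
s/sqrt(n) = 28.55 / 5.38516481 ≈ 5.30160190
t = 36.72 / 5.30160190 ≈ 6.926208

6.9262


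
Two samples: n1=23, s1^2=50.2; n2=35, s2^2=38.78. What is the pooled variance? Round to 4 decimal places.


sp^2 = ((n1-1)*s1^2 + (n2-1)*s2^2)/(n1+n2-2)
(n1-1)*s1^2 = 22 * 50.2 = 1104.4
(n2-1)*s2^2 = 34 * 38.78 = 1318.52
numerator = 1104.4 + 1318.52 = 2422.92
n1+n2-2 = 56
sp^2 = 2422.92 / 56 = 60573/1400 ≈ 43.266429

43.2664


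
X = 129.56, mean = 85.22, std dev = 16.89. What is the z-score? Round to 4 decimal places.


z = (X - mu) / sigma
X - mu = 129.56 - 85.22 = 44.34
z = 44.34 / 16.89 = 1478/563 ≈ 2.625222

2.6252


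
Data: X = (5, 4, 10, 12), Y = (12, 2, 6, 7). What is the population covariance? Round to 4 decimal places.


Cov = (1/n)*sum((xi-xbar)(yi-ybar))
n = 4, xbar = 31/4 = 7.75, ybar = 27/4 = 6.75
sum((xi-xbar)(yi-ybar)) = 2.75
Cov = 2.75 / 4 = 0.6875

0.6875


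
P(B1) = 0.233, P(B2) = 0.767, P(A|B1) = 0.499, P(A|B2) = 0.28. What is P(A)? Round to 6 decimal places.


P(A) = P(A|B1)*P(B1) + P(A|B2)*P(B2)
P(A|B1)*P(B1) = 0.499 * 0.233 = 0.116267
P(A|B2)*P(B2) = 0.28 * 0.767 = 0.21476
P(A) = 0.116267 + 0.21476 = 0.331027

0.331027


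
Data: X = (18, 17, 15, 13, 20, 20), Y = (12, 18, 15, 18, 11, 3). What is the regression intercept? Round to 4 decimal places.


a = ybar - b*xbar, where b = sum((xi-xbar)(yi-ybar)) / sum((xi-xbar)^2)
n = 6, xbar = 103/6 ≈ 17.166667, ybar = 77/6 ≈ 12.833333
Sxy = sum((xi-xbar)(yi-ybar)) = -365/6 ≈ -60.833333
Sxx = sum((xi-xbar)^2) = 233/6 ≈ 38.833333
b = Sxy / Sxx = -365/233 ≈ -1.566524
a = 12.833333 - (-1.566524) * 17.166667 = 9256/233 ≈ 39.725322

39.7253


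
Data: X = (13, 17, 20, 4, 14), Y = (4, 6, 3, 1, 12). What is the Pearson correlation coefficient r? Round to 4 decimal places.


r = sum((xi-xbar)(yi-ybar)) / sqrt(sum((xi-xbar)^2) * sum((yi-ybar)^2))
n = 5, xbar = 68/5 = 13.6, ybar = 26/5 = 5.2
Sxy = sum((xi-xbar)(yi-ybar)) = 32.4
Sxx = sum((xi-xbar)^2) = 145.2
Syy = sum((yi-ybar)^2) = 70.8
sqrt(Sxx*Syy) ≈ 101.391124
r = Sxy / sqrt(Sxx*Syy) = 32.4 / 101.391124 ≈ 0.319555

0.3196


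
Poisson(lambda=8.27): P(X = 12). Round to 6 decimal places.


P = e^(-lam) * lam^k / k!
e^(-8.27) ≈ 0.0002560853
lam^k = 8.27^12 ≈ 102344878470.020020
k! = 12! = 479001600
P = 0.0002560853 * 102344878470.020020 / 479001600 ≈ 0.054716

0.054716


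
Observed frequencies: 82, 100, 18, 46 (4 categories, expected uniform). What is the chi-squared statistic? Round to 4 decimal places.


chi2 = sum((O-E)^2/E), E = total/4
total = 246, E = 246/4 = 61.5
(82 - 61.5)^2 / 61.5 = 420.25 / 61.5 = 41/6 ≈ 6.833333
(100 - 61.5)^2 / 61.5 = 1482.25 / 61.5 = 5929/246 ≈ 24.101626
(18 - 61.5)^2 / 61.5 = 1892.25 / 61.5 = 2523/82 ≈ 30.768293
(46 - 61.5)^2 / 61.5 = 240.25 / 61.5 = 961/246 ≈ 3.906504
chi2 = 2690/41 ≈ 65.609756

65.6098


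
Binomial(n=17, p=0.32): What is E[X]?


E[X] = n*p = 17 * 0.32 = 5.44

5.44


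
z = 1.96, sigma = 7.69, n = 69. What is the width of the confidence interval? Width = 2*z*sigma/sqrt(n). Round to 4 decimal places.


width = 2*z*sigma/sqrt(n)
2*z*sigma = 2 * 1.96 * 7.69 = 30.1448
sqrt(69) ≈ 8.306624
width = 30.1448 / 8.306624 ≈ 3.629007

3.6290


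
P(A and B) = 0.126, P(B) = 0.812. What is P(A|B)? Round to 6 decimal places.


P(A|B) = P(A and B) / P(B) = 0.126 / 0.812 = 9/58 ≈ 0.15517241

0.155172


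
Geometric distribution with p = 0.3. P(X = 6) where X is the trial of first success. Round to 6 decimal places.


P = (1-p)^(k-1) * p
(1-p)^(k-1) = 0.7^5 = 0.16807
P = 0.16807 * 0.3 = 0.050421

0.050421


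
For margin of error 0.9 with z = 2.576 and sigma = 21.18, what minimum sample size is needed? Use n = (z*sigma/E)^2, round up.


z*sigma/E = 2.576 * 21.18 / 0.9 = 113666/1875 ≈ 60.621867
(z*sigma/E)^2 ≈ 3675.010718
round up: n = 3676

3676


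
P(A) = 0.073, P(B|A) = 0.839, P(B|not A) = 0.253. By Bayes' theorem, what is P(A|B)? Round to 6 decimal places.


P(A|B) = P(B|A)*P(A) / P(B), P(B) = P(B|A)*P(A) + P(B|not A)*P(not A)
P(B|A)*P(A) = 0.839 * 0.073 = 0.061247
P(B|not A)*P(not A) = 0.253 * 0.927 = 0.234531
P(B) = 0.061247 + 0.234531 = 0.295778
P(A|B) = 0.061247 / 0.295778 ≈ 0.20707084

0.207071


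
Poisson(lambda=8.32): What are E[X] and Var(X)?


E[X] = Var(X) = lambda = 8.32

8.32, 8.32


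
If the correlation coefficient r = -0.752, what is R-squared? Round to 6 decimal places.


R^2 = r^2 = (-0.752)^2 = 0.565504

0.565504


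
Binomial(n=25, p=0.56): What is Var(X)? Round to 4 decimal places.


Var = n*p*(1-p) = 25 * 0.56 * 0.44 = 6.16

6.1600


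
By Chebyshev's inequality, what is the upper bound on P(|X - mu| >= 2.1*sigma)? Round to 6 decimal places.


P <= 1/k^2
k^2 = 2.1^2 = 4.41
1/k^2 = 1 / 4.41 = 100/441 ≈ 0.22675737

0.226757


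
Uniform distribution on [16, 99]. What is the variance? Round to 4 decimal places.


Var = (b-a)^2 / 12
(b-a)^2 = (99 - 16)^2 = 6889
Var = 6889/12 ≈ 574.083333

574.0833


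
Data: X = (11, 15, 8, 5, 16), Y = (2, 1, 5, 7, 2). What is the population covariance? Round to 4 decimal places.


Cov = (1/n)*sum((xi-xbar)(yi-ybar))
n = 5, xbar = 55/5 = 11, ybar = 17/5 = 3.4
sum((xi-xbar)(yi-ybar)) = -43
Cov = -43 / 5 = -8.6

-8.6000


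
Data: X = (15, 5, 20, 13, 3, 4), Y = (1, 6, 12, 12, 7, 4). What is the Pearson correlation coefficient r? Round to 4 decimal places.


r = sum((xi-xbar)(yi-ybar)) / sqrt(sum((xi-xbar)^2) * sum((yi-ybar)^2))
n = 6, xbar = 60/6 = 10, ybar = 42/6 = 7
Sxy = sum((xi-xbar)(yi-ybar)) = 58
Sxx = sum((xi-xbar)^2) = 244
Syy = sum((yi-ybar)^2) = 96
sqrt(Sxx*Syy) ≈ 153.049012
r = Sxy / sqrt(Sxx*Syy) = 58 / 153.049012 ≈ 0.378964

0.3790


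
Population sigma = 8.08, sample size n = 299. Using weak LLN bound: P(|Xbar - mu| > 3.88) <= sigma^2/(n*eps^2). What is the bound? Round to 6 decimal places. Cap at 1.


bound = min(1, sigma^2/(n*eps^2))
sigma^2 = 8.08^2 = 65.2864
n*eps^2 = 299 * 3.88^2 = 299 * 15.0544 = 4501.2656
sigma^2/(n*eps^2) = 65.2864 / 4501.2656 ≈ 0.01450401

0.014504


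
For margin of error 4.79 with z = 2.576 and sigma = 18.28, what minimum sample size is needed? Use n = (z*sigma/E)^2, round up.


z*sigma/E = 2.576 * 18.28 / 4.79 ≈ 9.830747
(z*sigma/E)^2 ≈ 96.643594
round up: n = 97

97


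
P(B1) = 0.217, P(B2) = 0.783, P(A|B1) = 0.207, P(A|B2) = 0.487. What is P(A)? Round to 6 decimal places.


P(A) = P(A|B1)*P(B1) + P(A|B2)*P(B2)
P(A|B1)*P(B1) = 0.207 * 0.217 = 0.044919
P(A|B2)*P(B2) = 0.487 * 0.783 = 0.381321
P(A) = 0.044919 + 0.381321 = 0.42624

0.426240


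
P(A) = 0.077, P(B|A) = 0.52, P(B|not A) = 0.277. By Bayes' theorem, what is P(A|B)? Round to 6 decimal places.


P(A|B) = P(B|A)*P(A) / P(B), P(B) = P(B|A)*P(A) + P(B|not A)*P(not A)
P(B|A)*P(A) = 0.52 * 0.077 = 0.04004
P(B|not A)*P(not A) = 0.277 * 0.923 = 0.255671
P(B) = 0.04004 + 0.255671 = 0.295711
P(A|B) = 0.04004 / 0.295711 ≈ 0.13540247

0.135402


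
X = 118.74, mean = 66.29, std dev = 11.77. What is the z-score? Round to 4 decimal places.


z = (X - mu) / sigma
X - mu = 118.74 - 66.29 = 52.45
z = 52.45 / 11.77 = 5245/1177 ≈ 4.456245

4.4562


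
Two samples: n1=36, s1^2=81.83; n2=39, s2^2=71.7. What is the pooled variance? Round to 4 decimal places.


sp^2 = ((n1-1)*s1^2 + (n2-1)*s2^2)/(n1+n2-2)
(n1-1)*s1^2 = 35 * 81.83 = 2864.05
(n2-1)*s2^2 = 38 * 71.7 = 2724.6
numerator = 2864.05 + 2724.6 = 5588.65
n1+n2-2 = 73
sp^2 = 5588.65 / 73 = 111773/1460 ≈ 76.556849

76.5568


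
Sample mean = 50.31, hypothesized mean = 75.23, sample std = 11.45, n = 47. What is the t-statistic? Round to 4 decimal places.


t = (xbar - mu0) / (s/sqrt(n))
xbar - mu0 = 50.31 - 75.23 = -24.92
sqrt(47) ≈ 6.85565460
s/sqrt(n) = 11.45 / 6.85565460 ≈ 1.67015415
t = -24.92 / 1.67015415 ≈ -14.920778

-14.9208


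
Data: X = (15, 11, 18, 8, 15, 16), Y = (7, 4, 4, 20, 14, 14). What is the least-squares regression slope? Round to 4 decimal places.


b = sum((xi-xbar)(yi-ybar)) / sum((xi-xbar)^2)
n = 6, xbar = 83/6 ≈ 13.833333, ybar = 63/6 = 10.5
Sxy = sum((xi-xbar)(yi-ybar)) = -56.5
Sxx = sum((xi-xbar)^2) = 401/6 ≈ 66.833333
b = Sxy / Sxx = -339/401 ≈ -0.845387

-0.8454


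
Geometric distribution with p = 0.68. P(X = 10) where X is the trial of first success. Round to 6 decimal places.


P = (1-p)^(k-1) * p
(1-p)^(k-1) = 0.32^9 ≈ 0.00003518437
P = 0.00003518437 * 0.68 ≈ 0.00002392537

0.000024


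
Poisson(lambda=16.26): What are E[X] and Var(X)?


E[X] = Var(X) = lambda = 16.26

16.26, 16.26


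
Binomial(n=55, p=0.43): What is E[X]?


E[X] = n*p = 55 * 0.43 = 23.65

23.65


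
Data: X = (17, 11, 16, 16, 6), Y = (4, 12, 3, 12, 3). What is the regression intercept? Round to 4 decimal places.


a = ybar - b*xbar, where b = sum((xi-xbar)(yi-ybar)) / sum((xi-xbar)^2)
n = 5, xbar = 66/5 = 13.2, ybar = 34/5 = 6.8
Sxy = sum((xi-xbar)(yi-ybar)) = 9.2
Sxx = sum((xi-xbar)^2) = 86.8
b = Sxy / Sxx = 23/217 ≈ 0.105991
a = 6.8 - 0.105991 * 13.2 = 1172/217 ≈ 5.400922

5.4009


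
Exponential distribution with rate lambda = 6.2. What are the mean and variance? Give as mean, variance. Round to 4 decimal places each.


mean = 1/lam, var = 1/lam^2
mean = 1 / 6.2 = 5/31 ≈ 0.161290
lam^2 = 6.2^2 = 38.44
var = 1 / 38.44 = 25/961 ≈ 0.026015

0.1613, 0.0260


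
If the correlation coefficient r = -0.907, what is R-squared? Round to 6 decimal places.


R^2 = r^2 = (-0.907)^2 = 0.822649

0.822649


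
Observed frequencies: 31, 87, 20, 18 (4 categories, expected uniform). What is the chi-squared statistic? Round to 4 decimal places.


chi2 = sum((O-E)^2/E), E = total/4
total = 156, E = 156/4 = 39
(31 - 39)^2 / 39 = 64 / 39 = 64/39 ≈ 1.641026
(87 - 39)^2 / 39 = 2304 / 39 = 768/13 ≈ 59.076923
(20 - 39)^2 / 39 = 361 / 39 = 361/39 ≈ 9.256410
(18 - 39)^2 / 39 = 441 / 39 = 147/13 ≈ 11.307692
chi2 = 3170/39 ≈ 81.282051

81.2821


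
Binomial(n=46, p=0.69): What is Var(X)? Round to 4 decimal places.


Var = n*p*(1-p) = 46 * 0.69 * 0.31 = 9.8394

9.8394


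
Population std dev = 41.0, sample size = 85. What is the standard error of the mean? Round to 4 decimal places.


SE = sigma / sqrt(n)
sqrt(85) ≈ 9.219544
SE = 41.0 / 9.219544 ≈ 4.447074

4.4471


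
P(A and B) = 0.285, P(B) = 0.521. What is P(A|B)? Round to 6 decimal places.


P(A|B) = P(A and B) / P(B) = 0.285 / 0.521 = 285/521 ≈ 0.54702495

0.547025


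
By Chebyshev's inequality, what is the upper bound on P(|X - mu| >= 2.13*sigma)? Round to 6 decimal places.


P <= 1/k^2
k^2 = 2.13^2 = 4.5369
1/k^2 = 1 / 4.5369 ≈ 0.22041482

0.220415


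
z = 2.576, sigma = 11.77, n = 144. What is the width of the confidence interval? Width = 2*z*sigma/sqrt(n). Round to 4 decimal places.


width = 2*z*sigma/sqrt(n)
2*z*sigma = 2 * 2.576 * 11.77 = 60.63904
sqrt(144) = 12
width = 60.63904 / 12 ≈ 5.053253

5.0533


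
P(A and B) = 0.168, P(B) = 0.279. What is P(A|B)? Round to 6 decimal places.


P(A|B) = P(A and B) / P(B) = 0.168 / 0.279 = 56/93 ≈ 0.60215054

0.602151


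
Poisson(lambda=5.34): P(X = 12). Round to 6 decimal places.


P = e^(-lam) * lam^k / k!
e^(-5.34) ≈ 0.004795871
lam^k = 5.34^12 ≈ 537644347.642374
k! = 12! = 479001600
P = 0.004795871 * 537644347.642374 / 479001600 ≈ 0.005383

0.005383


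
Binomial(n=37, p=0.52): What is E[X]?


E[X] = n*p = 37 * 0.52 = 19.24

19.24


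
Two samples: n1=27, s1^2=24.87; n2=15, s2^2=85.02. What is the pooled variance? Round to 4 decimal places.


sp^2 = ((n1-1)*s1^2 + (n2-1)*s2^2)/(n1+n2-2)
(n1-1)*s1^2 = 26 * 24.87 = 646.62
(n2-1)*s2^2 = 14 * 85.02 = 1190.28
numerator = 646.62 + 1190.28 = 1836.9
n1+n2-2 = 40
sp^2 = 1836.9 / 40 = 45.9225

45.9225


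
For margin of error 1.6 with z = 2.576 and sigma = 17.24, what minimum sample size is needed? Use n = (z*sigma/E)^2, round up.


z*sigma/E = 2.576 * 17.24 / 1.6 = 27.7564
(z*sigma/E)^2 ≈ 770.417741
round up: n = 771

771


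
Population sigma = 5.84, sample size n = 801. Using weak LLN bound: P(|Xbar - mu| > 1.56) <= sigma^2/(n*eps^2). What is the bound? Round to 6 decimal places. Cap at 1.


bound = min(1, sigma^2/(n*eps^2))
sigma^2 = 5.84^2 = 34.1056
n*eps^2 = 801 * 1.56^2 = 801 * 2.4336 = 1949.3136
sigma^2/(n*eps^2) = 34.1056 / 1949.3136 ≈ 0.01749621

0.017496


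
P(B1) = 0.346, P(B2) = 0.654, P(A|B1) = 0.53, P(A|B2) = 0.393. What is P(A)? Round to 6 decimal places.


P(A) = P(A|B1)*P(B1) + P(A|B2)*P(B2)
P(A|B1)*P(B1) = 0.53 * 0.346 = 0.18338
P(A|B2)*P(B2) = 0.393 * 0.654 = 0.257022
P(A) = 0.18338 + 0.257022 = 0.440402

0.440402


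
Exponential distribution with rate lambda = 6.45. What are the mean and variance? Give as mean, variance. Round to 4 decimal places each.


mean = 1/lam, var = 1/lam^2
mean = 1 / 6.45 = 20/129 ≈ 0.155039
lam^2 = 6.45^2 = 41.6025
var = 1 / 41.6025 ≈ 0.024037

0.1550, 0.0240


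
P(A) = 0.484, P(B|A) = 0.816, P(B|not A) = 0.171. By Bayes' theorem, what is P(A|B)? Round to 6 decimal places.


P(A|B) = P(B|A)*P(A) / P(B), P(B) = P(B|A)*P(A) + P(B|not A)*P(not A)
P(B|A)*P(A) = 0.816 * 0.484 = 0.394944
P(B|not A)*P(not A) = 0.171 * 0.516 = 0.088236
P(B) = 0.394944 + 0.088236 = 0.48318
P(A|B) = 0.394944 / 0.48318 ≈ 0.81738483

0.817385


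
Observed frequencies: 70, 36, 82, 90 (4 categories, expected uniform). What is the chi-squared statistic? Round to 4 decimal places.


chi2 = sum((O-E)^2/E), E = total/4
total = 278, E = 278/4 = 69.5
(70 - 69.5)^2 / 69.5 = 0.25 / 69.5 = 1/278 ≈ 0.003597
(36 - 69.5)^2 / 69.5 = 1122.25 / 69.5 = 4489/278 ≈ 16.147482
(82 - 69.5)^2 / 69.5 = 156.25 / 69.5 = 625/278 ≈ 2.248201
(90 - 69.5)^2 / 69.5 = 420.25 / 69.5 = 1681/278 ≈ 6.046763
chi2 = 3398/139 ≈ 24.446043

24.4460


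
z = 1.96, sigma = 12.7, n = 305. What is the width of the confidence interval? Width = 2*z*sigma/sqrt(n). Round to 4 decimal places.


width = 2*z*sigma/sqrt(n)
2*z*sigma = 2 * 1.96 * 12.7 = 49.784
sqrt(305) ≈ 17.464249
width = 49.784 / 17.464249 ≈ 2.850624

2.8506


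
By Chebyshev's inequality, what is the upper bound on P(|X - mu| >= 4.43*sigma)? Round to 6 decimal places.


P <= 1/k^2
k^2 = 4.43^2 = 19.6249
1/k^2 = 1 / 19.6249 ≈ 0.05095567

0.050956


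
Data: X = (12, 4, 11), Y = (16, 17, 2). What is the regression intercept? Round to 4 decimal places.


a = ybar - b*xbar, where b = sum((xi-xbar)(yi-ybar)) / sum((xi-xbar)^2)
n = 3, xbar = 27/3 = 9, ybar = 35/3 ≈ 11.666667
Sxy = sum((xi-xbar)(yi-ybar)) = -33
Sxx = sum((xi-xbar)^2) = 38
b = Sxy / Sxx = -33/38 ≈ -0.868421
a = 11.666667 - (-0.868421) * 9 = 2221/114 ≈ 19.482456

19.4825


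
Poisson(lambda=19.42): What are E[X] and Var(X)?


E[X] = Var(X) = lambda = 19.42

19.42, 19.42


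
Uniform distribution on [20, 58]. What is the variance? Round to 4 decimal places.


Var = (b-a)^2 / 12
(b-a)^2 = (58 - 20)^2 = 1444
Var = 1444/12 ≈ 120.333333

120.3333


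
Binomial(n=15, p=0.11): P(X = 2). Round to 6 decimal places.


P = C(n,k) * p^k * (1-p)^(n-k)
C(15,2) = 105
p^k = 0.11^2 = 0.0121
(1-p)^(n-k) = 0.89^13 ≈ 0.2198215
P = 105 * 0.0121 * 0.2198215 ≈ 0.279283

0.279283


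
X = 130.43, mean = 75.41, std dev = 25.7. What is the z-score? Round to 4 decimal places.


z = (X - mu) / sigma
X - mu = 130.43 - 75.41 = 55.02
z = 55.02 / 25.7 = 2751/1285 ≈ 2.140856

2.1409


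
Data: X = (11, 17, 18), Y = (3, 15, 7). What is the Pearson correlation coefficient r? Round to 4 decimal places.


r = sum((xi-xbar)(yi-ybar)) / sqrt(sum((xi-xbar)^2) * sum((yi-ybar)^2))
n = 3, xbar = 46/3 ≈ 15.333333, ybar = 25/3 ≈ 8.333333
Sxy = sum((xi-xbar)(yi-ybar)) = 92/3 ≈ 30.666667
Sxx = sum((xi-xbar)^2) = 86/3 ≈ 28.666667
Syy = sum((yi-ybar)^2) = 224/3 ≈ 74.666667
sqrt(Sxx*Syy) ≈ 46.264938
r = Sxy / sqrt(Sxx*Syy) = 30.666667 / 46.264938 ≈ 0.662849

0.6628
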